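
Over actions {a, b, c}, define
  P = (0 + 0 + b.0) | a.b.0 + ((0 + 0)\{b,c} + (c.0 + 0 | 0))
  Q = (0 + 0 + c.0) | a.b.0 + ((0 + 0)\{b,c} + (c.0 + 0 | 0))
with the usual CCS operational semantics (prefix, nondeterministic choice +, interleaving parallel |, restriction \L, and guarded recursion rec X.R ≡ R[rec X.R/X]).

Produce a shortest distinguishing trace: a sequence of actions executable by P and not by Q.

b

P's transition system — 7 states:
  m0 = (0 + 0 + b.0) | a.b.0 + ((0 + 0)\{b,c} + (c.0 + 0 | 0)) :: —a→ m1, —b→ m2, —c→ m3
  m1 = (0 + 0 + b.0) | b.0 :: —b→ m4, —b→ m5
  m2 = 0 | a.b.0 :: —a→ m5
  m3 = 0 :: ∅
  m4 = (0 + 0 + b.0) | 0 :: —b→ m6
  m5 = 0 | b.0 :: —b→ m6
  m6 = 0 | 0 :: ∅
Q's transition system — 7 states:
  n0 = (0 + 0 + c.0) | a.b.0 + ((0 + 0)\{b,c} + (c.0 + 0 | 0)) :: —a→ n1, —c→ n2, —c→ n3
  n1 = (0 + 0 + c.0) | b.0 :: —b→ n4, —c→ n5
  n2 = 0 :: ∅
  n3 = 0 | a.b.0 :: —a→ n5
  n4 = (0 + 0 + c.0) | 0 :: —c→ n6
  n5 = 0 | b.0 :: —b→ n6
  n6 = 0 | 0 :: ∅
Executing b from P (initial set {m0}):
  step 1 (b): {m2}
  P completes σ.
Executing b from Q (initial set {n0}):
  step 1 (b): ∅  — Q cannot continue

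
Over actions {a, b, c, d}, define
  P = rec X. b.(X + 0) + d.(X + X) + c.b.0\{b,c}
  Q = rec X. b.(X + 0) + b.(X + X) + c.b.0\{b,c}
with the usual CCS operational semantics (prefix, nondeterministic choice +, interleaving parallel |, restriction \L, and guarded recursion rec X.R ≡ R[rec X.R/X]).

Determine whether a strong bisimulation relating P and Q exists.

not bisimilar

Reachable graph of P (5 states):
  p0 = rec X. b.(X + 0) + d.(X + X) + c.b.0\{b,c} has moves ··b··> p1, ··c··> p2, ··d··> p3
  p1 = (rec X. b.(X + 0) + d.(X + X) + c.b.0\{b,c}) + 0 has moves ··b··> p1, ··c··> p2, ··d··> p3
  p2 = b.0\{b,c} has moves ··b··> p4
  p3 = (rec X. b.(X + 0) + d.(X + X) + c.b.0\{b,c}) + (rec X. b.(X + 0) + d.(X + X) + c.b.0\{b,c}) has moves ··b··> p1, ··c··> p2, ··d··> p3
  p4 = 0\{b,c} has moves (no moves)
Reachable graph of Q (5 states):
  q0 = rec X. b.(X + 0) + b.(X + X) + c.b.0\{b,c} has moves ··b··> q1, ··b··> q2, ··c··> q3
  q1 = (rec X. b.(X + 0) + b.(X + X) + c.b.0\{b,c}) + (rec X. b.(X + 0) + b.(X + X) + c.b.0\{b,c}) has moves ··b··> q1, ··b··> q2, ··c··> q3
  q2 = (rec X. b.(X + 0) + b.(X + X) + c.b.0\{b,c}) + 0 has moves ··b··> q1, ··b··> q2, ··c··> q3
  q3 = b.0\{b,c} has moves ··b··> q4
  q4 = 0\{b,c} has moves (no moves)
Partition-refinement fixed point:
  B0 = {p0, p1, p3}
  B1 = {p2, q3}
  B2 = {p4, q4}
  B3 = {q0, q1, q2}
p0 ∈ B0, q0 ∈ B3 → different blocks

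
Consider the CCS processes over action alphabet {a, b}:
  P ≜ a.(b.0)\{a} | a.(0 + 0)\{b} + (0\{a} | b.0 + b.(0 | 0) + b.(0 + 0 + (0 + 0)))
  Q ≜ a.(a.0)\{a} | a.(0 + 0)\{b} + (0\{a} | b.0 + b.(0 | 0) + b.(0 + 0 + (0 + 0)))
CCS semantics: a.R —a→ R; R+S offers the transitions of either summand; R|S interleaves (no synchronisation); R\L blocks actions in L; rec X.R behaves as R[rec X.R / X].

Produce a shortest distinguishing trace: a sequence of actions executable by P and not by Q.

LTS(P): 9 reachable states
  u0 = a.(b.0)\{a} | a.(0 + 0)\{b} + (0\{a} | b.0 + b.(0 | 0) + b.(0 + 0 + (0 + 0))) :: =a=> u1, =a=> u2, =b=> u3, =b=> u4, =b=> u5
  u1 = (b.0)\{a} | a.(0 + 0)\{b} :: =a=> u6, =b=> u7
  u2 = a.(b.0)\{a} | (0 + 0)\{b} :: =a=> u6
  u3 = 0 + 0 + (0 + 0) :: deadlocked
  u4 = 0 | 0 :: deadlocked
  u5 = 0\{a} | 0 :: deadlocked
  u6 = (b.0)\{a} | (0 + 0)\{b} :: =b=> u8
  u7 = 0\{a} | a.(0 + 0)\{b} :: =a=> u8
  u8 = 0\{a} | (0 + 0)\{b} :: deadlocked
LTS(Q): 7 reachable states
  v0 = a.(a.0)\{a} | a.(0 + 0)\{b} + (0\{a} | b.0 + b.(0 | 0) + b.(0 + 0 + (0 + 0))) :: =a=> v1, =a=> v2, =b=> v3, =b=> v4, =b=> v5
  v1 = (a.0)\{a} | a.(0 + 0)\{b} :: =a=> v6
  v2 = a.(a.0)\{a} | (0 + 0)\{b} :: =a=> v6
  v3 = 0 + 0 + (0 + 0) :: deadlocked
  v4 = 0 | 0 :: deadlocked
  v5 = 0\{a} | 0 :: deadlocked
  v6 = (a.0)\{a} | (0 + 0)\{b} :: deadlocked
Executing ab from P (initial set {u0}):
  [1] a ⇒ {u1, u2}
  [2] b ⇒ {u7}
  ✓ P
Executing ab from Q (initial set {v0}):
  [1] a ⇒ {v1, v2}
  [2] b ⇒ no successor for Q

ab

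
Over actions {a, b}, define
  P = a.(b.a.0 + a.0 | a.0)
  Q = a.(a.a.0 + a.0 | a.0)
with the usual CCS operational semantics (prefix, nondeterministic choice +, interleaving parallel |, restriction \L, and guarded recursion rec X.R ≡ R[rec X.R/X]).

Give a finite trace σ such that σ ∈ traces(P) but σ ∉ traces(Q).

P's transition system — 7 states:
  u0 = a.(b.a.0 + a.0 | a.0) :: ··a··> u1
  u1 = b.a.0 + a.0 | a.0 :: ··a··> u2, ··a··> u3, ··b··> u4
  u2 = 0 | a.0 :: ··a··> u5
  u3 = a.0 | 0 :: ··a··> u5
  u4 = a.0 :: ··a··> u6
  u5 = 0 | 0 :: ∅
  u6 = 0 :: ∅
Q's transition system — 7 states:
  v0 = a.(a.a.0 + a.0 | a.0) :: ··a··> v1
  v1 = a.a.0 + a.0 | a.0 :: ··a··> v2, ··a··> v3, ··a··> v4
  v2 = 0 | a.0 :: ··a··> v5
  v3 = a.0 :: ··a··> v6
  v4 = a.0 | 0 :: ··a··> v5
  v5 = 0 | 0 :: ∅
  v6 = 0 :: ∅
Trace ⟨ab⟩ through P, begin at {u0}:
  after a @ step 1: {u1}
  after b @ step 2: {u4}
  — P admits the full trace.
Trace ⟨ab⟩ through Q, begin at {v0}:
  after a @ step 1: {v1}
  after b @ step 2: ∅ (Q stuck)

ab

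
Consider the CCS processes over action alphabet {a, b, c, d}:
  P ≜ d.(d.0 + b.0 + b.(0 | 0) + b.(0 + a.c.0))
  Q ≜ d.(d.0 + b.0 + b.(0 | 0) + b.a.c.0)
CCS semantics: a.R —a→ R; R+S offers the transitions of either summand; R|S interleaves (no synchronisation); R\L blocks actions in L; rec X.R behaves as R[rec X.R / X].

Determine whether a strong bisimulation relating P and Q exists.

P ~ Q

Reachable graph of P (6 states):
  u0 = d.(d.0 + b.0 + b.(0 | 0) + b.(0 + a.c.0)) ⊢ -d-> u1
  u1 = d.0 + b.0 + b.(0 | 0) + b.(0 + a.c.0) ⊢ -b-> u2, -b-> u3, -b-> u4, -d-> u2
  u2 = 0 ⊢ stopped
  u3 = 0 + a.c.0 ⊢ -a-> u5
  u4 = 0 | 0 ⊢ stopped
  u5 = c.0 ⊢ -c-> u2
Reachable graph of Q (6 states):
  v0 = d.(d.0 + b.0 + b.(0 | 0) + b.a.c.0) ⊢ -d-> v1
  v1 = d.0 + b.0 + b.(0 | 0) + b.a.c.0 ⊢ -b-> v2, -b-> v3, -b-> v4, -d-> v2
  v2 = 0 ⊢ stopped
  v3 = 0 | 0 ⊢ stopped
  v4 = a.c.0 ⊢ -a-> v5
  v5 = c.0 ⊢ -c-> v2
Bisimilarity quotient blocks:
  B0 = {u0, v0}
  B1 = {u1, v1}
  B2 = {u3, v4}
  B3 = {u5, v5}
  B4 = {u2, u4, v2, v3}
u0 ∈ B0, v0 ∈ B0 → same block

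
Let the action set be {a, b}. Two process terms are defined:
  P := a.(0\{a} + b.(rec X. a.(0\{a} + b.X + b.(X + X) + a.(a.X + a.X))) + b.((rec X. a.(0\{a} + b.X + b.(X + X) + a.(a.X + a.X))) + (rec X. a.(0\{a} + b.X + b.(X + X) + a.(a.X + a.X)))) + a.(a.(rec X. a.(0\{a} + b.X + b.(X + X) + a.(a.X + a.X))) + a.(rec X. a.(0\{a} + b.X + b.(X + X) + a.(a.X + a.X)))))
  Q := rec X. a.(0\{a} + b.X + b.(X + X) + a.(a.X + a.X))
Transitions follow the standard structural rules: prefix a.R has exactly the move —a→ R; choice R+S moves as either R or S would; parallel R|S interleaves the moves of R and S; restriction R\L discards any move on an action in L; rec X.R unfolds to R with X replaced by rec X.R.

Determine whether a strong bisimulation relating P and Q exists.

bisimilar

P's transition system — 5 states:
  p0 = a.(0\{a} + b.(rec X. a.(0\{a} + b.X + b.(X + X) + a.(a.X + a.X))) + b.((rec X. a.(0\{a} + b.X + b.(X + X) + a.(a.X + a.X))) + (rec X. a.(0\{a} + b.X + b.(X + X) + a.(a.X + a.X)))) + a.(a.(rec X. a.(0\{a} + b.X + b.(X + X) + a.(a.X + a.X))) + a.(rec X. a.(0\{a} + b.X + b.(X + X) + a.(a.X + a.X))))) | --a--▸ p1
  p1 = 0\{a} + b.(rec X. a.(0\{a} + b.X + b.(X + X) + a.(a.X + a.X))) + b.((rec X. a.(0\{a} + b.X + b.(X + X) + a.(a.X + a.X))) + (rec X. a.(0\{a} + b.X + b.(X + X) + a.(a.X + a.X)))) + a.(a.(rec X. a.(0\{a} + b.X + b.(X + X) + a.(a.X + a.X))) + a.(rec X. a.(0\{a} + b.X + b.(X + X) + a.(a.X + a.X)))) | --a--▸ p2, --b--▸ p3, --b--▸ p4
  p2 = a.(rec X. a.(0\{a} + b.X + b.(X + X) + a.(a.X + a.X))) + a.(rec X. a.(0\{a} + b.X + b.(X + X) + a.(a.X + a.X))) | --a--▸ p4
  p3 = (rec X. a.(0\{a} + b.X + b.(X + X) + a.(a.X + a.X))) + (rec X. a.(0\{a} + b.X + b.(X + X) + a.(a.X + a.X))) | --a--▸ p1
  p4 = rec X. a.(0\{a} + b.X + b.(X + X) + a.(a.X + a.X)) | --a--▸ p1
Q's transition system — 4 states:
  q0 = rec X. a.(0\{a} + b.X + b.(X + X) + a.(a.X + a.X)) | --a--▸ q1
  q1 = 0\{a} + b.(rec X. a.(0\{a} + b.X + b.(X + X) + a.(a.X + a.X))) + b.((rec X. a.(0\{a} + b.X + b.(X + X) + a.(a.X + a.X))) + (rec X. a.(0\{a} + b.X + b.(X + X) + a.(a.X + a.X)))) + a.(a.(rec X. a.(0\{a} + b.X + b.(X + X) + a.(a.X + a.X))) + a.(rec X. a.(0\{a} + b.X + b.(X + X) + a.(a.X + a.X)))) | --a--▸ q2, --b--▸ q0, --b--▸ q3
  q2 = a.(rec X. a.(0\{a} + b.X + b.(X + X) + a.(a.X + a.X))) + a.(rec X. a.(0\{a} + b.X + b.(X + X) + a.(a.X + a.X))) | --a--▸ q0
  q3 = (rec X. a.(0\{a} + b.X + b.(X + X) + a.(a.X + a.X))) + (rec X. a.(0\{a} + b.X + b.(X + X) + a.(a.X + a.X))) | --a--▸ q1
Coarsest stable partition (strong bisimilarity classes):
  B0 = {p0, p3, p4, q0, q3}
  B1 = {p1, q1}
  B2 = {p2, q2}
p0 ∈ B0, q0 ∈ B0 → same block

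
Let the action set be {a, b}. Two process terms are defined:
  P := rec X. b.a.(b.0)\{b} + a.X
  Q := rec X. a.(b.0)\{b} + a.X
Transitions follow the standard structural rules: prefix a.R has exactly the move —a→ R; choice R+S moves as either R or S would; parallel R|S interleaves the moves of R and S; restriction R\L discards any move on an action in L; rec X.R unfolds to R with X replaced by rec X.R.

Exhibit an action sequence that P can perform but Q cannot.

LTS(P): 3 reachable states
  m0 = rec X. b.a.(b.0)\{b} + a.X ⊢ ··a··> m0, ··b··> m1
  m1 = a.(b.0)\{b} ⊢ ··a··> m2
  m2 = (b.0)\{b} ⊢ stopped
LTS(Q): 2 reachable states
  n0 = rec X. a.(b.0)\{b} + a.X ⊢ ··a··> n0, ··a··> n1
  n1 = (b.0)\{b} ⊢ stopped
Executing b from P (initial set {m0}):
  [1] b ⇒ {m1}
  P completes σ.
Executing b from Q (initial set {n0}):
  [1] b ⇒ no successor for Q

b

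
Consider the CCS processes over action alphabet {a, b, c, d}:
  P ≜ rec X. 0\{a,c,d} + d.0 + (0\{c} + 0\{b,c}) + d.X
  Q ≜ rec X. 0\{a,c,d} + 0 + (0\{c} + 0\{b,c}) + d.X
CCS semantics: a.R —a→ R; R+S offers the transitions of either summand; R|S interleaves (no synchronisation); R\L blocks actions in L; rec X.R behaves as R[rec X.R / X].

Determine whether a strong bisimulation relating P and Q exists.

P's transition system — 2 states:
  m0 = rec X. 0\{a,c,d} + d.0 + (0\{c} + 0\{b,c}) + d.X ⊢ —d→ m0, —d→ m1
  m1 = 0 ⊢ ∅
Q's transition system — 1 states:
  n0 = rec X. 0\{a,c,d} + 0 + (0\{c} + 0\{b,c}) + d.X ⊢ —d→ n0
Coarsest stable partition (strong bisimilarity classes):
  B0 = {m0}
  B1 = {m1}
  B2 = {n0}
m0 ∈ B0, n0 ∈ B2 → different blocks

not bisimilar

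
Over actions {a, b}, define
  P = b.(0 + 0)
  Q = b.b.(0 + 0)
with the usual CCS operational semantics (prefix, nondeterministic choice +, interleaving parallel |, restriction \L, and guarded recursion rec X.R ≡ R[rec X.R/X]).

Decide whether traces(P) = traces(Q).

traces(P) ≠ traces(Q) — witness ⟨bb⟩

P's transition system — 2 states:
  u0 = b.(0 + 0) :: --b--▸ u1
  u1 = 0 + 0 :: ∅
Q's transition system — 3 states:
  v0 = b.b.(0 + 0) :: --b--▸ v1
  v1 = b.(0 + 0) :: --b--▸ v2
  v2 = 0 + 0 :: ∅
Executing bb from Q (initial set {v0}):
  [1] b ⇒ {v1}
  [2] b ⇒ {v2}
  ✓ Q
Executing bb from P (initial set {u0}):
  [1] b ⇒ {u1}
  [2] b ⇒ ∅  — P cannot continue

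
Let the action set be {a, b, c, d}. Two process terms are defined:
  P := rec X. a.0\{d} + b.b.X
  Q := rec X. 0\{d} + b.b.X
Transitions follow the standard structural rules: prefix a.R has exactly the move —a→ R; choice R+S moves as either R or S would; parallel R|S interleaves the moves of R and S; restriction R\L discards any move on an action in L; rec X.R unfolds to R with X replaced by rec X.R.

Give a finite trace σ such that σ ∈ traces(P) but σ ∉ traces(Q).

a

Reachable graph of P (3 states):
  u0 = rec X. a.0\{d} + b.b.X | -a-> u1, -b-> u2
  u1 = 0\{d} | ∅
  u2 = b.(rec X. a.0\{d} + b.b.X) | -b-> u0
Reachable graph of Q (2 states):
  v0 = rec X. 0\{d} + b.b.X | -b-> v1
  v1 = b.(rec X. 0\{d} + b.b.X) | -b-> v0
Run σ = ⟨a⟩ on P: start {u0}
  after a @ step 1: {u1}
  P completes σ.
Run σ = ⟨a⟩ on Q: start {v0}
  after a @ step 1: no successor for Q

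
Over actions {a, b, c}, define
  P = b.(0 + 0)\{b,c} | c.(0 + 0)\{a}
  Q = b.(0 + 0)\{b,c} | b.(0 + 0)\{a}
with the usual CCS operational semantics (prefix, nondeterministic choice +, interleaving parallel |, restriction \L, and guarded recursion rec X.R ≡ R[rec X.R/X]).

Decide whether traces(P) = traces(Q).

NO — witness ⟨c⟩

P's transition system — 4 states:
  s0 = b.(0 + 0)\{b,c} | c.(0 + 0)\{a} ⊢ --b--▸ s1, --c--▸ s2
  s1 = (0 + 0)\{b,c} | c.(0 + 0)\{a} ⊢ --c--▸ s3
  s2 = b.(0 + 0)\{b,c} | (0 + 0)\{a} ⊢ --b--▸ s3
  s3 = (0 + 0)\{b,c} | (0 + 0)\{a} ⊢ ·
Q's transition system — 4 states:
  t0 = b.(0 + 0)\{b,c} | b.(0 + 0)\{a} ⊢ --b--▸ t1, --b--▸ t2
  t1 = (0 + 0)\{b,c} | b.(0 + 0)\{a} ⊢ --b--▸ t3
  t2 = b.(0 + 0)\{b,c} | (0 + 0)\{a} ⊢ --b--▸ t3
  t3 = (0 + 0)\{b,c} | (0 + 0)\{a} ⊢ ·
Executing c from P (initial set {s0}):
  [1] c ⇒ {s2}
  ✓ P
Executing c from Q (initial set {t0}):
  [1] c ⇒ no successor for Q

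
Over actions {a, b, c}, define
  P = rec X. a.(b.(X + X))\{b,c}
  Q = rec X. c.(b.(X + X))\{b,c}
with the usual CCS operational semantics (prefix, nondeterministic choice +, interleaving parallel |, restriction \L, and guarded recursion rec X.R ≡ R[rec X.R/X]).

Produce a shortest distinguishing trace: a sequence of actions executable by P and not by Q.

a

LTS(P): 2 reachable states
  u0 = rec X. a.(b.(X + X))\{b,c} has moves =a=> u1
  u1 = (b.((rec X. a.(b.(X + X))\{b,c}) + (rec X. a.(b.(X + X))\{b,c})))\{b,c} has moves stopped
LTS(Q): 2 reachable states
  v0 = rec X. c.(b.(X + X))\{b,c} has moves =c=> v1
  v1 = (b.((rec X. c.(b.(X + X))\{b,c}) + (rec X. c.(b.(X + X))\{b,c})))\{b,c} has moves stopped
Trace ⟨a⟩ through P, begin at {u0}:
  step 1 (a): {u1}
  P completes σ.
Trace ⟨a⟩ through Q, begin at {v0}:
  step 1 (a): ∅  — Q cannot continue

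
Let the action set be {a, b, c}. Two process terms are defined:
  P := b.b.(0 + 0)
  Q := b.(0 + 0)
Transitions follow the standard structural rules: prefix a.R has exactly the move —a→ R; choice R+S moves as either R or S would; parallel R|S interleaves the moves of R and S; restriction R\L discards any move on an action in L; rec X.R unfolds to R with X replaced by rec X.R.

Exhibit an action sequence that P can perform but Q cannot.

P's transition system — 3 states:
  p0 = b.b.(0 + 0) | =b=> p1
  p1 = b.(0 + 0) | =b=> p2
  p2 = 0 + 0 | ·
Q's transition system — 2 states:
  q0 = b.(0 + 0) | =b=> q1
  q1 = 0 + 0 | ·
Run σ = ⟨bb⟩ on P: start {p0}
  after b @ step 1: {p1}
  after b @ step 2: {p2}
  P completes σ.
Run σ = ⟨bb⟩ on Q: start {q0}
  after b @ step 1: {q1}
  after b @ step 2: ∅  — Q cannot continue

bb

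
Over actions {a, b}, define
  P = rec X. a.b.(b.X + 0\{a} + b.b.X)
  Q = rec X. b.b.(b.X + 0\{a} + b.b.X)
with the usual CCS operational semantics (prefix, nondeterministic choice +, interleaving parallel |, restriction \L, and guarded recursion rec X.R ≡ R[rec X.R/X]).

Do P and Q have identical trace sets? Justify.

LTS(P): 4 reachable states
  m0 = rec X. a.b.(b.X + 0\{a} + b.b.X) has moves —a→ m1
  m1 = b.(b.(rec X. a.b.(b.X + 0\{a} + b.b.X)) + 0\{a} + b.b.(rec X. a.b.(b.X + 0\{a} + b.b.X))) has moves —b→ m2
  m2 = b.(rec X. a.b.(b.X + 0\{a} + b.b.X)) + 0\{a} + b.b.(rec X. a.b.(b.X + 0\{a} + b.b.X)) has moves —b→ m0, —b→ m3
  m3 = b.(rec X. a.b.(b.X + 0\{a} + b.b.X)) has moves —b→ m0
LTS(Q): 4 reachable states
  n0 = rec X. b.b.(b.X + 0\{a} + b.b.X) has moves —b→ n1
  n1 = b.(b.(rec X. b.b.(b.X + 0\{a} + b.b.X)) + 0\{a} + b.b.(rec X. b.b.(b.X + 0\{a} + b.b.X))) has moves —b→ n2
  n2 = b.(rec X. b.b.(b.X + 0\{a} + b.b.X)) + 0\{a} + b.b.(rec X. b.b.(b.X + 0\{a} + b.b.X)) has moves —b→ n0, —b→ n3
  n3 = b.(rec X. b.b.(b.X + 0\{a} + b.b.X)) has moves —b→ n0
Executing a from P (initial set {m0}):
  after a @ step 1: {m1}
  P completes σ.
Executing a from Q (initial set {n0}):
  after a @ step 1: ∅  — Q cannot continue

trace-distinct — witness ⟨a⟩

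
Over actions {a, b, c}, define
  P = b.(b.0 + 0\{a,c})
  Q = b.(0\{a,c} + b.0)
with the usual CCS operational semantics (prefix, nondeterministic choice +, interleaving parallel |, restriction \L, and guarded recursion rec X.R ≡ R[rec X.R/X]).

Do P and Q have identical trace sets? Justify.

Reachable graph of P (3 states):
  s0 = b.(b.0 + 0\{a,c}) :: ··b··> s1
  s1 = b.0 + 0\{a,c} :: ··b··> s2
  s2 = 0 :: ∅
Reachable graph of Q (3 states):
  t0 = b.(0\{a,c} + b.0) :: ··b··> t1
  t1 = 0\{a,c} + b.0 :: ··b··> t2
  t2 = 0 :: ∅
Coarsest stable partition (strong bisimilarity classes):
  B0 = {s0, t0}
  B1 = {s1, t1}
  B2 = {s2, t2}
s0 ∈ B0, t0 ∈ B0 → same block
Bisimilar ⇒ trace-equivalent.

YES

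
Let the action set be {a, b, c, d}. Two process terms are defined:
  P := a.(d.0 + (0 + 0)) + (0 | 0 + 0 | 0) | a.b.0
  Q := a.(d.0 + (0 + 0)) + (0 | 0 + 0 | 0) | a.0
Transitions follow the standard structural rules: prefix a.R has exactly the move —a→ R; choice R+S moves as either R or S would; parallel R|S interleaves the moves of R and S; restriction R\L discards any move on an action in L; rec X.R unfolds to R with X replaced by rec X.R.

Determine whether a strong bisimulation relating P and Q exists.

not bisimilar

P's transition system — 5 states:
  p0 = a.(d.0 + (0 + 0)) + (0 | 0 + 0 | 0) | a.b.0 has moves ··a··> p1, ··a··> p2
  p1 = (0 | 0 + 0 | 0) | b.0 has moves ··b··> p3
  p2 = d.0 + (0 + 0) has moves ··d··> p4
  p3 = (0 | 0 + 0 | 0) | 0 has moves (no moves)
  p4 = 0 has moves (no moves)
Q's transition system — 4 states:
  q0 = a.(d.0 + (0 + 0)) + (0 | 0 + 0 | 0) | a.0 has moves ··a··> q1, ··a··> q2
  q1 = (0 | 0 + 0 | 0) | 0 has moves (no moves)
  q2 = d.0 + (0 + 0) has moves ··d··> q3
  q3 = 0 has moves (no moves)
Partition-refinement fixed point:
  B0 = {p0}
  B1 = {p1}
  B2 = {p3, p4, q1, q3}
  B3 = {p2, q2}
  B4 = {q0}
p0 ∈ B0, q0 ∈ B4 → different blocks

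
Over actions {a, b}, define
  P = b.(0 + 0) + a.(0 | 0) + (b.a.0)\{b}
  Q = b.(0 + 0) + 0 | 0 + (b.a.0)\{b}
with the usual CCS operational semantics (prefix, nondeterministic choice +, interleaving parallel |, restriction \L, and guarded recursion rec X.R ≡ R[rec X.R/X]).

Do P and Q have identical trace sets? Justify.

trace-distinct — witness ⟨a⟩

LTS(P): 3 reachable states
  p0 = b.(0 + 0) + a.(0 | 0) + (b.a.0)\{b} :: --a--▸ p1, --b--▸ p2
  p1 = 0 | 0 :: stopped
  p2 = 0 + 0 :: stopped
LTS(Q): 2 reachable states
  q0 = b.(0 + 0) + 0 | 0 + (b.a.0)\{b} :: --b--▸ q1
  q1 = 0 + 0 :: stopped
Executing a from P (initial set {p0}):
  [1] a ⇒ {p1}
  ✓ P
Executing a from Q (initial set {q0}):
  [1] a ⇒ no successor for Q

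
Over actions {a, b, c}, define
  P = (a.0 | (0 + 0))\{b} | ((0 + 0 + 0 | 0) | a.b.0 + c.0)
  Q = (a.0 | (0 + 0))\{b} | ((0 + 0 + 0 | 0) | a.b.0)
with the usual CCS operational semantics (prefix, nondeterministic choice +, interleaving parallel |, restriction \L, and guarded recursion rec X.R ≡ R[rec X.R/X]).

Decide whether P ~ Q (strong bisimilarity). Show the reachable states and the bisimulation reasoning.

Reachable graph of P (8 states):
  s0 = (a.0 | (0 + 0))\{b} | ((0 + 0 + 0 | 0) | a.b.0 + c.0) | ··a··> s1, ··a··> s2, ··c··> s3
  s1 = (0 | (0 + 0))\{b} | ((0 + 0 + 0 | 0) | a.b.0 + c.0) | ··a··> s4, ··c··> s5
  s2 = (a.0 | (0 + 0))\{b} | ((0 + 0 + 0 | 0) | b.0) | ··a··> s4, ··b··> s6
  s3 = (a.0 | (0 + 0))\{b} | 0 | ··a··> s5
  s4 = (0 | (0 + 0))\{b} | ((0 + 0 + 0 | 0) | b.0) | ··b··> s7
  s5 = (0 | (0 + 0))\{b} | 0 | (no moves)
  s6 = (a.0 | (0 + 0))\{b} | ((0 + 0 + 0 | 0) | 0) | ··a··> s7
  s7 = (0 | (0 + 0))\{b} | ((0 + 0 + 0 | 0) | 0) | (no moves)
Reachable graph of Q (6 states):
  t0 = (a.0 | (0 + 0))\{b} | ((0 + 0 + 0 | 0) | a.b.0) | ··a··> t1, ··a··> t2
  t1 = (0 | (0 + 0))\{b} | ((0 + 0 + 0 | 0) | a.b.0) | ··a··> t3
  t2 = (a.0 | (0 + 0))\{b} | ((0 + 0 + 0 | 0) | b.0) | ··a··> t3, ··b··> t4
  t3 = (0 | (0 + 0))\{b} | ((0 + 0 + 0 | 0) | b.0) | ··b··> t5
  t4 = (a.0 | (0 + 0))\{b} | ((0 + 0 + 0 | 0) | 0) | ··a··> t5
  t5 = (0 | (0 + 0))\{b} | ((0 + 0 + 0 | 0) | 0) | (no moves)
Bisimilarity quotient blocks:
  B0 = {s0}
  B1 = {s2, t2}
  B2 = {s4, t3}
  B3 = {s5, s7, t5}
  B4 = {s3, s6, t4}
  B5 = {s1}
  B6 = {t0}
  B7 = {t1}
s0 ∈ B0, t0 ∈ B6 → different blocks

NO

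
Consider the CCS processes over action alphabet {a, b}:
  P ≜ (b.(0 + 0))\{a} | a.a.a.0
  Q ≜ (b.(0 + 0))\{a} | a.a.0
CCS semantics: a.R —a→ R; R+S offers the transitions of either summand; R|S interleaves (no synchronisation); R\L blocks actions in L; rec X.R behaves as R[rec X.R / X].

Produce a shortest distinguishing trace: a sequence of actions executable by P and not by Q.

aaa

P's transition system — 8 states:
  p0 = (b.(0 + 0))\{a} | a.a.a.0 → =a=> p1, =b=> p2
  p1 = (b.(0 + 0))\{a} | a.a.0 → =a=> p3, =b=> p4
  p2 = (0 + 0)\{a} | a.a.a.0 → =a=> p4
  p3 = (b.(0 + 0))\{a} | a.0 → =a=> p5, =b=> p6
  p4 = (0 + 0)\{a} | a.a.0 → =a=> p6
  p5 = (b.(0 + 0))\{a} | 0 → =b=> p7
  p6 = (0 + 0)\{a} | a.0 → =a=> p7
  p7 = (0 + 0)\{a} | 0 → ∅
Q's transition system — 6 states:
  q0 = (b.(0 + 0))\{a} | a.a.0 → =a=> q1, =b=> q2
  q1 = (b.(0 + 0))\{a} | a.0 → =a=> q3, =b=> q4
  q2 = (0 + 0)\{a} | a.a.0 → =a=> q4
  q3 = (b.(0 + 0))\{a} | 0 → =b=> q5
  q4 = (0 + 0)\{a} | a.0 → =a=> q5
  q5 = (0 + 0)\{a} | 0 → ∅
Trace ⟨aaa⟩ through P, begin at {p0}:
  after a @ step 1: {p1}
  after a @ step 2: {p3}
  after a @ step 3: {p5}
  — P admits the full trace.
Trace ⟨aaa⟩ through Q, begin at {q0}:
  after a @ step 1: {q1}
  after a @ step 2: {q3}
  after a @ step 3: ∅ (Q stuck)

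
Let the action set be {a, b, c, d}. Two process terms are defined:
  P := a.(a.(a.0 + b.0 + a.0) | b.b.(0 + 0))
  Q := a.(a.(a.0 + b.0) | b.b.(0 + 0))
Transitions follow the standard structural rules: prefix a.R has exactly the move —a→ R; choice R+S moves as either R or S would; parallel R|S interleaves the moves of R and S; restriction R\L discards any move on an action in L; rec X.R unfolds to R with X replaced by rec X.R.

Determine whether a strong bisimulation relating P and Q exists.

LTS(P): 10 reachable states
  u0 = a.(a.(a.0 + b.0 + a.0) | b.b.(0 + 0)) | =a=> u1
  u1 = a.(a.0 + b.0 + a.0) | b.b.(0 + 0) | =a=> u2, =b=> u3
  u2 = (a.0 + b.0 + a.0) | b.b.(0 + 0) | =a=> u4, =b=> u4, =b=> u5
  u3 = a.(a.0 + b.0 + a.0) | b.(0 + 0) | =a=> u5, =b=> u6
  u4 = 0 | b.b.(0 + 0) | =b=> u7
  u5 = (a.0 + b.0 + a.0) | b.(0 + 0) | =a=> u7, =b=> u7, =b=> u8
  u6 = a.(a.0 + b.0 + a.0) | (0 + 0) | =a=> u8
  u7 = 0 | b.(0 + 0) | =b=> u9
  u8 = (a.0 + b.0 + a.0) | (0 + 0) | =a=> u9, =b=> u9
  u9 = 0 | (0 + 0) | ·
LTS(Q): 10 reachable states
  v0 = a.(a.(a.0 + b.0) | b.b.(0 + 0)) | =a=> v1
  v1 = a.(a.0 + b.0) | b.b.(0 + 0) | =a=> v2, =b=> v3
  v2 = (a.0 + b.0) | b.b.(0 + 0) | =a=> v4, =b=> v4, =b=> v5
  v3 = a.(a.0 + b.0) | b.(0 + 0) | =a=> v5, =b=> v6
  v4 = 0 | b.b.(0 + 0) | =b=> v7
  v5 = (a.0 + b.0) | b.(0 + 0) | =a=> v7, =b=> v7, =b=> v8
  v6 = a.(a.0 + b.0) | (0 + 0) | =a=> v8
  v7 = 0 | b.(0 + 0) | =b=> v9
  v8 = (a.0 + b.0) | (0 + 0) | =a=> v9, =b=> v9
  v9 = 0 | (0 + 0) | ·
Partition-refinement fixed point:
  B0 = {u0, v0}
  B1 = {u1, v1}
  B2 = {u3, v3}
  B3 = {u6, v6}
  B4 = {u8, v8}
  B5 = {u9, v9}
  B6 = {u5, v5}
  B7 = {u7, v7}
  B8 = {u2, v2}
  B9 = {u4, v4}
u0 ∈ B0, v0 ∈ B0 → same block

P ~ Q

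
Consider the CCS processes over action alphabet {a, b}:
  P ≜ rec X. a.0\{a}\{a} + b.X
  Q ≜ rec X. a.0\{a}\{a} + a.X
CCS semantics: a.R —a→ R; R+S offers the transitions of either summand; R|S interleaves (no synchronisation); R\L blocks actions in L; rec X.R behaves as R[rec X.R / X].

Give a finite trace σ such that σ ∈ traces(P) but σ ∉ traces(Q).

b

Reachable graph of P (2 states):
  m0 = rec X. a.0\{a}\{a} + b.X :: =a=> m1, =b=> m0
  m1 = 0\{a}\{a} :: ·
Reachable graph of Q (2 states):
  n0 = rec X. a.0\{a}\{a} + a.X :: =a=> n0, =a=> n1
  n1 = 0\{a}\{a} :: ·
Trace ⟨b⟩ through P, begin at {m0}:
  step 1 (b): {m0}
  P completes σ.
Trace ⟨b⟩ through Q, begin at {n0}:
  step 1 (b): ∅ (Q stuck)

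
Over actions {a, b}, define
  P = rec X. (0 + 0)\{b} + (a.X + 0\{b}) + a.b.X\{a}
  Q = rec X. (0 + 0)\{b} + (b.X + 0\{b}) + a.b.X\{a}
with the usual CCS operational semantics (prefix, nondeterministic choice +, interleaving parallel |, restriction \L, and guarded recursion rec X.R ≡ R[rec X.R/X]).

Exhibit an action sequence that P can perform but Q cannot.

LTS(P): 3 reachable states
  m0 = rec X. (0 + 0)\{b} + (a.X + 0\{b}) + a.b.X\{a} has moves --a--▸ m0, --a--▸ m1
  m1 = b.(rec X. (0 + 0)\{b} + (a.X + 0\{b}) + a.b.X\{a})\{a} has moves --b--▸ m2
  m2 = (rec X. (0 + 0)\{b} + (a.X + 0\{b}) + a.b.X\{a})\{a} has moves (no moves)
LTS(Q): 3 reachable states
  n0 = rec X. (0 + 0)\{b} + (b.X + 0\{b}) + a.b.X\{a} has moves --a--▸ n1, --b--▸ n0
  n1 = b.(rec X. (0 + 0)\{b} + (b.X + 0\{b}) + a.b.X\{a})\{a} has moves --b--▸ n2
  n2 = (rec X. (0 + 0)\{b} + (b.X + 0\{b}) + a.b.X\{a})\{a} has moves --b--▸ n2
Run σ = ⟨aa⟩ on P: start {m0}
  step 1 (a): {m0, m1}
  step 2 (a): {m0, m1}
  ✓ P
Run σ = ⟨aa⟩ on Q: start {n0}
  step 1 (a): {n1}
  step 2 (a): no successor for Q

aa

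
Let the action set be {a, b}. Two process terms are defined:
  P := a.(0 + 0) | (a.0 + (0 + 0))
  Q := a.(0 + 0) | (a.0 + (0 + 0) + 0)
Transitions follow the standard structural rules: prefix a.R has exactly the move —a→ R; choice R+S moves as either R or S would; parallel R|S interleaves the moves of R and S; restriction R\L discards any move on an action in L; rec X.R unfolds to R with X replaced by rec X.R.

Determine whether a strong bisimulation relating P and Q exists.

YES

P's transition system — 4 states:
  s0 = a.(0 + 0) | (a.0 + (0 + 0)) ⊢ ··a··> s1, ··a··> s2
  s1 = (0 + 0) | (a.0 + (0 + 0)) ⊢ ··a··> s3
  s2 = a.(0 + 0) | 0 ⊢ ··a··> s3
  s3 = (0 + 0) | 0 ⊢ (no moves)
Q's transition system — 4 states:
  t0 = a.(0 + 0) | (a.0 + (0 + 0) + 0) ⊢ ··a··> t1, ··a··> t2
  t1 = (0 + 0) | (a.0 + (0 + 0) + 0) ⊢ ··a··> t3
  t2 = a.(0 + 0) | 0 ⊢ ··a··> t3
  t3 = (0 + 0) | 0 ⊢ (no moves)
Coarsest stable partition (strong bisimilarity classes):
  B0 = {s0, t0}
  B1 = {s1, s2, t1, t2}
  B2 = {s3, t3}
s0 ∈ B0, t0 ∈ B0 → same block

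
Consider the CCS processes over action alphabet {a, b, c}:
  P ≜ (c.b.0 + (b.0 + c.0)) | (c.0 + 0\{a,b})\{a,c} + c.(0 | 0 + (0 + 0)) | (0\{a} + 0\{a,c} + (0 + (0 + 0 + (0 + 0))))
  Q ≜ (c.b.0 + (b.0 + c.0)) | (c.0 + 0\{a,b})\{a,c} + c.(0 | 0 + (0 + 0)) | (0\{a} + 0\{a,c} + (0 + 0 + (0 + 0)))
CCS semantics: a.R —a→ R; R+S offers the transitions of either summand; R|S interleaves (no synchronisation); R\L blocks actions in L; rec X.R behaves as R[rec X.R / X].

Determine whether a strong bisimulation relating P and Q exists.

P's transition system — 4 states:
  s0 = (c.b.0 + (b.0 + c.0)) | (c.0 + 0\{a,b})\{a,c} + c.(0 | 0 + (0 + 0)) | (0\{a} + 0\{a,c} + (0 + (0 + 0 + (0 + 0)))) → ··b··> s1, ··c··> s1, ··c··> s2, ··c··> s3
  s1 = 0 | (c.0 + 0\{a,b})\{a,c} → ∅
  s2 = (0 | 0 + (0 + 0)) | (0\{a} + 0\{a,c} + (0 + (0 + 0 + (0 + 0)))) → ∅
  s3 = b.0 | (c.0 + 0\{a,b})\{a,c} → ··b··> s1
Q's transition system — 4 states:
  t0 = (c.b.0 + (b.0 + c.0)) | (c.0 + 0\{a,b})\{a,c} + c.(0 | 0 + (0 + 0)) | (0\{a} + 0\{a,c} + (0 + 0 + (0 + 0))) → ··b··> t1, ··c··> t1, ··c··> t2, ··c··> t3
  t1 = 0 | (c.0 + 0\{a,b})\{a,c} → ∅
  t2 = (0 | 0 + (0 + 0)) | (0\{a} + 0\{a,c} + (0 + 0 + (0 + 0))) → ∅
  t3 = b.0 | (c.0 + 0\{a,b})\{a,c} → ··b··> t1
Partition-refinement fixed point:
  B0 = {s0, t0}
  B1 = {s3, t3}
  B2 = {s1, s2, t1, t2}
s0 ∈ B0, t0 ∈ B0 → same block

bisimilar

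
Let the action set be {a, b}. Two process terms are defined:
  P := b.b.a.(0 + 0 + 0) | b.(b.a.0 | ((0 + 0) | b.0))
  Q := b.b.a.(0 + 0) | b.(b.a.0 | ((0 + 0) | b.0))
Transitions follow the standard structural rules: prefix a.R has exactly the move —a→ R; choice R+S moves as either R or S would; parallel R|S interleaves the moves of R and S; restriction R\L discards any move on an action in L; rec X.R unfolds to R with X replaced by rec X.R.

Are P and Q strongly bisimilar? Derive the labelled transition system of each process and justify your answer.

LTS(P): 28 reachable states
  m0 = b.b.a.(0 + 0 + 0) | b.(b.a.0 | ((0 + 0) | b.0)) | --b--▸ m1, --b--▸ m2
  m1 = b.a.(0 + 0 + 0) | b.(b.a.0 | ((0 + 0) | b.0)) | --b--▸ m3, --b--▸ m4
  m2 = b.b.a.(0 + 0 + 0) | (b.a.0 | ((0 + 0) | b.0)) | --b--▸ m4, --b--▸ m5, --b--▸ m6
  m3 = a.(0 + 0 + 0) | b.(b.a.0 | ((0 + 0) | b.0)) | --a--▸ m7, --b--▸ m8
  m4 = b.a.(0 + 0 + 0) | (b.a.0 | ((0 + 0) | b.0)) | --b--▸ m10, --b--▸ m8, --b--▸ m9
  m5 = b.b.a.(0 + 0 + 0) | (a.0 | ((0 + 0) | b.0)) | --a--▸ m11, --b--▸ m12, --b--▸ m9
  m6 = b.b.a.(0 + 0 + 0) | (b.a.0 | ((0 + 0) | 0)) | --b--▸ m10, --b--▸ m12
  m7 = (0 + 0 + 0) | b.(b.a.0 | ((0 + 0) | b.0)) | --b--▸ m13
  m8 = a.(0 + 0 + 0) | (b.a.0 | ((0 + 0) | b.0)) | --a--▸ m13, --b--▸ m14, --b--▸ m15
  m9 = b.a.(0 + 0 + 0) | (a.0 | ((0 + 0) | b.0)) | --a--▸ m16, --b--▸ m14, --b--▸ m17
  m10 = b.a.(0 + 0 + 0) | (b.a.0 | ((0 + 0) | 0)) | --b--▸ m15, --b--▸ m17
  m11 = b.b.a.(0 + 0 + 0) | (0 | ((0 + 0) | b.0)) | --b--▸ m16, --b--▸ m18
  m12 = b.b.a.(0 + 0 + 0) | (a.0 | ((0 + 0) | 0)) | --a--▸ m18, --b--▸ m17
  m13 = (0 + 0 + 0) | (b.a.0 | ((0 + 0) | b.0)) | --b--▸ m19, --b--▸ m20
  m14 = a.(0 + 0 + 0) | (a.0 | ((0 + 0) | b.0)) | --a--▸ m19, --a--▸ m21, --b--▸ m22
  m15 = a.(0 + 0 + 0) | (b.a.0 | ((0 + 0) | 0)) | --a--▸ m20, --b--▸ m22
  m16 = b.a.(0 + 0 + 0) | (0 | ((0 + 0) | b.0)) | --b--▸ m21, --b--▸ m23
  m17 = b.a.(0 + 0 + 0) | (a.0 | ((0 + 0) | 0)) | --a--▸ m23, --b--▸ m22
  m18 = b.b.a.(0 + 0 + 0) | (0 | ((0 + 0) | 0)) | --b--▸ m23
  m19 = (0 + 0 + 0) | (a.0 | ((0 + 0) | b.0)) | --a--▸ m24, --b--▸ m25
  m20 = (0 + 0 + 0) | (b.a.0 | ((0 + 0) | 0)) | --b--▸ m25
  m21 = a.(0 + 0 + 0) | (0 | ((0 + 0) | b.0)) | --a--▸ m24, --b--▸ m26
  m22 = a.(0 + 0 + 0) | (a.0 | ((0 + 0) | 0)) | --a--▸ m25, --a--▸ m26
  m23 = b.a.(0 + 0 + 0) | (0 | ((0 + 0) | 0)) | --b--▸ m26
  m24 = (0 + 0 + 0) | (0 | ((0 + 0) | b.0)) | --b--▸ m27
  m25 = (0 + 0 + 0) | (a.0 | ((0 + 0) | 0)) | --a--▸ m27
  m26 = a.(0 + 0 + 0) | (0 | ((0 + 0) | 0)) | --a--▸ m27
  m27 = (0 + 0 + 0) | (0 | ((0 + 0) | 0)) | ∅
LTS(Q): 28 reachable states
  n0 = b.b.a.(0 + 0) | b.(b.a.0 | ((0 + 0) | b.0)) | --b--▸ n1, --b--▸ n2
  n1 = b.a.(0 + 0) | b.(b.a.0 | ((0 + 0) | b.0)) | --b--▸ n3, --b--▸ n4
  n2 = b.b.a.(0 + 0) | (b.a.0 | ((0 + 0) | b.0)) | --b--▸ n4, --b--▸ n5, --b--▸ n6
  n3 = a.(0 + 0) | b.(b.a.0 | ((0 + 0) | b.0)) | --a--▸ n7, --b--▸ n8
  n4 = b.a.(0 + 0) | (b.a.0 | ((0 + 0) | b.0)) | --b--▸ n10, --b--▸ n8, --b--▸ n9
  n5 = b.b.a.(0 + 0) | (a.0 | ((0 + 0) | b.0)) | --a--▸ n11, --b--▸ n12, --b--▸ n9
  n6 = b.b.a.(0 + 0) | (b.a.0 | ((0 + 0) | 0)) | --b--▸ n10, --b--▸ n12
  n7 = (0 + 0) | b.(b.a.0 | ((0 + 0) | b.0)) | --b--▸ n13
  n8 = a.(0 + 0) | (b.a.0 | ((0 + 0) | b.0)) | --a--▸ n13, --b--▸ n14, --b--▸ n15
  n9 = b.a.(0 + 0) | (a.0 | ((0 + 0) | b.0)) | --a--▸ n16, --b--▸ n14, --b--▸ n17
  n10 = b.a.(0 + 0) | (b.a.0 | ((0 + 0) | 0)) | --b--▸ n15, --b--▸ n17
  n11 = b.b.a.(0 + 0) | (0 | ((0 + 0) | b.0)) | --b--▸ n16, --b--▸ n18
  n12 = b.b.a.(0 + 0) | (a.0 | ((0 + 0) | 0)) | --a--▸ n18, --b--▸ n17
  n13 = (0 + 0) | (b.a.0 | ((0 + 0) | b.0)) | --b--▸ n19, --b--▸ n20
  n14 = a.(0 + 0) | (a.0 | ((0 + 0) | b.0)) | --a--▸ n19, --a--▸ n21, --b--▸ n22
  n15 = a.(0 + 0) | (b.a.0 | ((0 + 0) | 0)) | --a--▸ n20, --b--▸ n22
  n16 = b.a.(0 + 0) | (0 | ((0 + 0) | b.0)) | --b--▸ n21, --b--▸ n23
  n17 = b.a.(0 + 0) | (a.0 | ((0 + 0) | 0)) | --a--▸ n23, --b--▸ n22
  n18 = b.b.a.(0 + 0) | (0 | ((0 + 0) | 0)) | --b--▸ n23
  n19 = (0 + 0) | (a.0 | ((0 + 0) | b.0)) | --a--▸ n24, --b--▸ n25
  n20 = (0 + 0) | (b.a.0 | ((0 + 0) | 0)) | --b--▸ n25
  n21 = a.(0 + 0) | (0 | ((0 + 0) | b.0)) | --a--▸ n24, --b--▸ n26
  n22 = a.(0 + 0) | (a.0 | ((0 + 0) | 0)) | --a--▸ n25, --a--▸ n26
  n23 = b.a.(0 + 0) | (0 | ((0 + 0) | 0)) | --b--▸ n26
  n24 = (0 + 0) | (0 | ((0 + 0) | b.0)) | --b--▸ n27
  n25 = (0 + 0) | (a.0 | ((0 + 0) | 0)) | --a--▸ n27
  n26 = a.(0 + 0) | (0 | ((0 + 0) | 0)) | --a--▸ n27
  n27 = (0 + 0) | (0 | ((0 + 0) | 0)) | ∅
Bisimilarity quotient blocks:
  B0 = {m0, n0}
  B1 = {m2, n2}
  B2 = {m5, n5}
  B3 = {m12, n12}
  B4 = {m18, n18}
  B5 = {m20, m23, n20, n23}
  B6 = {m25, m26, n25, n26}
  B7 = {m27, n27}
  B8 = {m15, m17, n15, n17}
  B9 = {m22, n22}
  B10 = {m8, m9, n8, n9}
  B11 = {m13, m16, n13, n16}
  B12 = {m19, m21, n19, n21}
  B13 = {m24, n24}
  B14 = {m14, n14}
  B15 = {m11, n11}
  B16 = {m6, n6}
  B17 = {m10, n10}
  B18 = {m4, n4}
  B19 = {m1, n1}
  B20 = {m3, n3}
  B21 = {m7, n7}
m0 ∈ B0, n0 ∈ B0 → same block

bisimilar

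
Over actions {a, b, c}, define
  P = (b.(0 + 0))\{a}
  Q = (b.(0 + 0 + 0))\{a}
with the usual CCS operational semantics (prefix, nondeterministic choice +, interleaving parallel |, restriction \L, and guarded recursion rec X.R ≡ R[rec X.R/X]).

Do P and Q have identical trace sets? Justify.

traces(P) = traces(Q)

Reachable graph of P (2 states):
  p0 = (b.(0 + 0))\{a} :: —b→ p1
  p1 = (0 + 0)\{a} :: ·
Reachable graph of Q (2 states):
  q0 = (b.(0 + 0 + 0))\{a} :: —b→ q1
  q1 = (0 + 0 + 0)\{a} :: ·
Bisimilarity quotient blocks:
  B0 = {p0, q0}
  B1 = {p1, q1}
p0 ∈ B0, q0 ∈ B0 → same block
Bisimilar ⇒ trace-equivalent.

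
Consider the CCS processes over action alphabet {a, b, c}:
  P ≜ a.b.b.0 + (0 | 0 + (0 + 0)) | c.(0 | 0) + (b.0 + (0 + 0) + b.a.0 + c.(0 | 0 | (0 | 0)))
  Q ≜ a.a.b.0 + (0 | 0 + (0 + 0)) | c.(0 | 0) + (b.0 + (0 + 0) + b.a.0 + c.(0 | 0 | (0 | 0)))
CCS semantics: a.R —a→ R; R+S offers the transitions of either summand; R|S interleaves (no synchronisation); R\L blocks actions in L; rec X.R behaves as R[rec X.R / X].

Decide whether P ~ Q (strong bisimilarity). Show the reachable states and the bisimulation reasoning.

P's transition system — 7 states:
  s0 = a.b.b.0 + (0 | 0 + (0 + 0)) | c.(0 | 0) + (b.0 + (0 + 0) + b.a.0 + c.(0 | 0 | (0 | 0))) :: —a→ s1, —b→ s2, —b→ s3, —c→ s4, —c→ s5
  s1 = b.b.0 :: —b→ s6
  s2 = 0 :: ∅
  s3 = a.0 :: —a→ s2
  s4 = (0 | 0 + (0 + 0)) | (0 | 0) :: ∅
  s5 = 0 | 0 | (0 | 0) :: ∅
  s6 = b.0 :: —b→ s2
Q's transition system — 7 states:
  t0 = a.a.b.0 + (0 | 0 + (0 + 0)) | c.(0 | 0) + (b.0 + (0 + 0) + b.a.0 + c.(0 | 0 | (0 | 0))) :: —a→ t1, —b→ t2, —b→ t3, —c→ t4, —c→ t5
  t1 = a.b.0 :: —a→ t6
  t2 = 0 :: ∅
  t3 = a.0 :: —a→ t2
  t4 = (0 | 0 + (0 + 0)) | (0 | 0) :: ∅
  t5 = 0 | 0 | (0 | 0) :: ∅
  t6 = b.0 :: —b→ t2
Partition-refinement fixed point:
  B0 = {s0}
  B1 = {s2, s4, s5, t2, t4, t5}
  B2 = {s3, t3}
  B3 = {s1}
  B4 = {s6, t6}
  B5 = {t0}
  B6 = {t1}
s0 ∈ B0, t0 ∈ B5 → different blocks

NO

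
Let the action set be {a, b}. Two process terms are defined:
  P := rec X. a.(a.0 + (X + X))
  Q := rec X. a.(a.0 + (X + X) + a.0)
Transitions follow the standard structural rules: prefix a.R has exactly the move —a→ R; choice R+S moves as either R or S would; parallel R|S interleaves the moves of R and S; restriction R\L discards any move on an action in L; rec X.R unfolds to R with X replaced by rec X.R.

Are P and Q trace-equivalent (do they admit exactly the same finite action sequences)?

traces(P) = traces(Q)

Reachable graph of P (3 states):
  s0 = rec X. a.(a.0 + (X + X)) ⊢ --a--▸ s1
  s1 = a.0 + ((rec X. a.(a.0 + (X + X))) + (rec X. a.(a.0 + (X + X)))) ⊢ --a--▸ s1, --a--▸ s2
  s2 = 0 ⊢ deadlocked
Reachable graph of Q (3 states):
  t0 = rec X. a.(a.0 + (X + X) + a.0) ⊢ --a--▸ t1
  t1 = a.0 + ((rec X. a.(a.0 + (X + X) + a.0)) + (rec X. a.(a.0 + (X + X) + a.0))) + a.0 ⊢ --a--▸ t1, --a--▸ t2
  t2 = 0 ⊢ deadlocked
Bisimilarity quotient blocks:
  B0 = {s0, t0}
  B1 = {s1, t1}
  B2 = {s2, t2}
s0 ∈ B0, t0 ∈ B0 → same block
Bisimilar ⇒ trace-equivalent.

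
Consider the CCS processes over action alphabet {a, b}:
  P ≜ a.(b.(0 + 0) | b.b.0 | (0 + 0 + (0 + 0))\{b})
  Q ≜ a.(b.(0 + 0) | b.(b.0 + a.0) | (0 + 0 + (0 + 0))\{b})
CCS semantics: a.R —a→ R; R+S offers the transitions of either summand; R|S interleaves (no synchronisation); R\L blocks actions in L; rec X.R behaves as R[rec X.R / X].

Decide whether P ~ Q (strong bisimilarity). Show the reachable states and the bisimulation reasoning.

not bisimilar

Reachable graph of P (7 states):
  u0 = a.(b.(0 + 0) | b.b.0 | (0 + 0 + (0 + 0))\{b}) | ··a··> u1
  u1 = b.(0 + 0) | b.b.0 | (0 + 0 + (0 + 0))\{b} | ··b··> u2, ··b··> u3
  u2 = (0 + 0) | b.b.0 | (0 + 0 + (0 + 0))\{b} | ··b··> u4
  u3 = b.(0 + 0) | b.0 | (0 + 0 + (0 + 0))\{b} | ··b··> u4, ··b··> u5
  u4 = (0 + 0) | b.0 | (0 + 0 + (0 + 0))\{b} | ··b··> u6
  u5 = b.(0 + 0) | 0 | (0 + 0 + (0 + 0))\{b} | ··b··> u6
  u6 = (0 + 0) | 0 | (0 + 0 + (0 + 0))\{b} | deadlocked
Reachable graph of Q (7 states):
  v0 = a.(b.(0 + 0) | b.(b.0 + a.0) | (0 + 0 + (0 + 0))\{b}) | ··a··> v1
  v1 = b.(0 + 0) | b.(b.0 + a.0) | (0 + 0 + (0 + 0))\{b} | ··b··> v2, ··b··> v3
  v2 = (0 + 0) | b.(b.0 + a.0) | (0 + 0 + (0 + 0))\{b} | ··b··> v4
  v3 = b.(0 + 0) | (b.0 + a.0) | (0 + 0 + (0 + 0))\{b} | ··a··> v5, ··b··> v4, ··b··> v5
  v4 = (0 + 0) | (b.0 + a.0) | (0 + 0 + (0 + 0))\{b} | ··a··> v6, ··b··> v6
  v5 = b.(0 + 0) | 0 | (0 + 0 + (0 + 0))\{b} | ··b··> v6
  v6 = (0 + 0) | 0 | (0 + 0 + (0 + 0))\{b} | deadlocked
Bisimilarity quotient blocks:
  B0 = {u0}
  B1 = {u1}
  B2 = {u2, u3}
  B3 = {u4, u5, v5}
  B4 = {u6, v6}
  B5 = {v0}
  B6 = {v1}
  B7 = {v3}
  B8 = {v4}
  B9 = {v2}
u0 ∈ B0, v0 ∈ B5 → different blocks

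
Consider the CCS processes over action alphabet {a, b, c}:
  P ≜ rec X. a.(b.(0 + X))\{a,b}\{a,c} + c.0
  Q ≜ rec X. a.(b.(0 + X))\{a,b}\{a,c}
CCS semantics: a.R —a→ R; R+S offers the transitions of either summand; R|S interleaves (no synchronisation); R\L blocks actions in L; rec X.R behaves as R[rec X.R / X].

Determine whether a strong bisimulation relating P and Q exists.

P's transition system — 3 states:
  u0 = rec X. a.(b.(0 + X))\{a,b}\{a,c} + c.0 has moves —a→ u1, —c→ u2
  u1 = (b.(0 + (rec X. a.(b.(0 + X))\{a,b}\{a,c} + c.0)))\{a,b}\{a,c} has moves (no moves)
  u2 = 0 has moves (no moves)
Q's transition system — 2 states:
  v0 = rec X. a.(b.(0 + X))\{a,b}\{a,c} has moves —a→ v1
  v1 = (b.(0 + (rec X. a.(b.(0 + X))\{a,b}\{a,c})))\{a,b}\{a,c} has moves (no moves)
Partition-refinement fixed point:
  B0 = {u0}
  B1 = {u1, u2, v1}
  B2 = {v0}
u0 ∈ B0, v0 ∈ B2 → different blocks

NO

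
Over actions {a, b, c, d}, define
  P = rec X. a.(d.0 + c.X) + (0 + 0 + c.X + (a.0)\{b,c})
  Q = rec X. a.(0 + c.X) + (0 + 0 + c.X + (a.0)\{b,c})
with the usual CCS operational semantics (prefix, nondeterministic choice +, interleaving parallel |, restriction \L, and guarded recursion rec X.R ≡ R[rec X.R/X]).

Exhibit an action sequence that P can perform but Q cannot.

LTS(P): 4 reachable states
  u0 = rec X. a.(d.0 + c.X) + (0 + 0 + c.X + (a.0)\{b,c}) has moves -a-> u1, -a-> u2, -c-> u0
  u1 = 0\{b,c} has moves deadlocked
  u2 = d.0 + c.(rec X. a.(d.0 + c.X) + (0 + 0 + c.X + (a.0)\{b,c})) has moves -c-> u0, -d-> u3
  u3 = 0 has moves deadlocked
LTS(Q): 3 reachable states
  v0 = rec X. a.(0 + c.X) + (0 + 0 + c.X + (a.0)\{b,c}) has moves -a-> v1, -a-> v2, -c-> v0
  v1 = 0 + c.(rec X. a.(0 + c.X) + (0 + 0 + c.X + (a.0)\{b,c})) has moves -c-> v0
  v2 = 0\{b,c} has moves deadlocked
Executing ad from P (initial set {u0}):
  step 1 (a): {u1, u2}
  step 2 (d): {u3}
  — P admits the full trace.
Executing ad from Q (initial set {v0}):
  step 1 (a): {v1, v2}
  step 2 (d): ∅ (Q stuck)

ad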